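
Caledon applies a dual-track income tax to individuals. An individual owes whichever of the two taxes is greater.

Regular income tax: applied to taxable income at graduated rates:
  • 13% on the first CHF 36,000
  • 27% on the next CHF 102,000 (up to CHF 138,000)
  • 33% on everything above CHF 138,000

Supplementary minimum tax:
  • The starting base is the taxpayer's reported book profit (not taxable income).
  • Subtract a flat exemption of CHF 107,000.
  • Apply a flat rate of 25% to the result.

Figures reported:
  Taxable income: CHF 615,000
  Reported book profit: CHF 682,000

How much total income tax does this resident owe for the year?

Supplementary minimum tax:
  Base (reported book profit): CHF 682,000
  Less exemption CHF 107,000 → base CHF 575,000
  CHF 575,000 × 25% = CHF 143,750

Regular income tax:
  CHF 36,000 × 13% = CHF 4,680
  CHF 102,000 × 27% = CHF 27,540
  CHF 477,000 × 33% = CHF 157,410
  → CHF 189,630

CHF 189,630 > CHF 143,750, so the regular income tax governs.

CHF 189,630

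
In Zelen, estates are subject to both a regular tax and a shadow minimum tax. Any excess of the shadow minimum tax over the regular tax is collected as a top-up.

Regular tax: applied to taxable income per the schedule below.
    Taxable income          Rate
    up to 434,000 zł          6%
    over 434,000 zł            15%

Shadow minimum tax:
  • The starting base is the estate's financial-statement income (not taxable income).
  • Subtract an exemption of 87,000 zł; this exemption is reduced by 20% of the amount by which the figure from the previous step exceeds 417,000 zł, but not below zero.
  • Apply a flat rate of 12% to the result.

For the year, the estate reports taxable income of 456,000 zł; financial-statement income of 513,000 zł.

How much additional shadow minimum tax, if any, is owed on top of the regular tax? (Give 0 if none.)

24,084 zł

Shadow minimum tax:
  Base (financial-statement income): 513,000 zł
  Exemption: 87,000 zł − 20% × (513,000 zł − 417,000 zł) = 87,000 zł − 19,200 zł = 67,800 zł
  Base: 513,000 zł − 67,800 zł = 445,200 zł
  445,200 zł × 12% = 53,424 zł

Regular tax:
  434,000 zł × 6% = 26,040 zł
  22,000 zł × 15% = 3,300 zł
  → 29,340 zł

Excess of shadow minimum tax over regular tax: 53,424 zł − 29,340 zł = 24,084 zł.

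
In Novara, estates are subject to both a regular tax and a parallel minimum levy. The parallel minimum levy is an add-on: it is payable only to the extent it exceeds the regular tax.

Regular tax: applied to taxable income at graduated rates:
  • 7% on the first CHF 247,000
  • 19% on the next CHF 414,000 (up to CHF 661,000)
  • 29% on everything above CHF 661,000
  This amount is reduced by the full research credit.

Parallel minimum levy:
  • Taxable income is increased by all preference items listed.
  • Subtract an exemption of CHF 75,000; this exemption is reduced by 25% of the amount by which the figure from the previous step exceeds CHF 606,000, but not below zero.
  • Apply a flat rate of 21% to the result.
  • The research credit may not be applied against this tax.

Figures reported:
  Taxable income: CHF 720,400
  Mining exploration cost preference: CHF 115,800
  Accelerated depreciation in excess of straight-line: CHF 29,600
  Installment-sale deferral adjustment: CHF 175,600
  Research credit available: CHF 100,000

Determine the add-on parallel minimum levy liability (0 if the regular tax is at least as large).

Regular tax:
  CHF 247,000 × 7% = CHF 17,290
  CHF 414,000 × 19% = CHF 78,660
  CHF 59,400 × 29% = CHF 17,226
  → CHF 113,176
  Less research credit CHF 100,000 → CHF 13,176

Parallel minimum levy:
  Adjusted income: CHF 720,400 + CHF 115,800 + CHF 29,600 + CHF 175,600 = CHF 1,041,400
  Exemption: 25% × (CHF 1,041,400 − CHF 606,000) = CHF 108,850 ≥ CHF 75,000, so the exemption is fully phased out
  Base: CHF 1,041,400 − CHF 0 = CHF 1,041,400
  CHF 1,041,400 × 21% = CHF 218,694

Excess of parallel minimum levy over regular tax: CHF 218,694 − CHF 13,176 = CHF 205,518.

CHF 205,518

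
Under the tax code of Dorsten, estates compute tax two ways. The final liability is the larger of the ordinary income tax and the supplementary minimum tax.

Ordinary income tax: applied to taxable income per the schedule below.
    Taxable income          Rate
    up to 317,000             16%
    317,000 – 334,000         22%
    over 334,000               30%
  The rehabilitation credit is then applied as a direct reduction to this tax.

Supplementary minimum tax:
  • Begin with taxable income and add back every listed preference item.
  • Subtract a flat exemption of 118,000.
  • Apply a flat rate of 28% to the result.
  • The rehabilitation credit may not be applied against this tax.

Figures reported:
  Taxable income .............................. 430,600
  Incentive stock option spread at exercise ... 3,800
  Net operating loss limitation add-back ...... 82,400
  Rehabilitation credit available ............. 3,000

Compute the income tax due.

Supplementary minimum tax:
  Adjusted income: 430,600 + 3,800 + 82,400 = 516,800
  Less exemption 118,000 → base 398,800
  398,800 × 28% = 111,664

Ordinary income tax:
  317,000 × 16% = 50,720
  17,000 × 22% = 3,740
  96,600 × 30% = 28,980
  → 83,440
  Less rehabilitation credit 3,000 → 80,440

111,664 > 80,440, so the supplementary minimum tax is the binding amount.

111,664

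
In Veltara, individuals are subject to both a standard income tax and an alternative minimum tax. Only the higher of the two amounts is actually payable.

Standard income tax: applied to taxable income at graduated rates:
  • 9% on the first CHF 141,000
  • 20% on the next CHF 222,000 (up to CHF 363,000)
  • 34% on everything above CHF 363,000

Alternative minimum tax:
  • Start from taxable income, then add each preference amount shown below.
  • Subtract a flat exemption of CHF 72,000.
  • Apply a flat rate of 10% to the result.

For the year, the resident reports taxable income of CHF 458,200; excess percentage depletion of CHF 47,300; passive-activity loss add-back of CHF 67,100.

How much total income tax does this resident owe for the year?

CHF 89,458

Standard income tax:
  CHF 141,000 × 9% = CHF 12,690
  CHF 222,000 × 20% = CHF 44,400
  CHF 95,200 × 34% = CHF 32,368
  → CHF 89,458

Alternative minimum tax:
  Adjusted income: CHF 458,200 + CHF 47,300 + CHF 67,100 = CHF 572,600
  Less exemption CHF 72,000 → base CHF 500,600
  CHF 500,600 × 10% = CHF 50,060

CHF 89,458 > CHF 50,060, so the standard income tax governs.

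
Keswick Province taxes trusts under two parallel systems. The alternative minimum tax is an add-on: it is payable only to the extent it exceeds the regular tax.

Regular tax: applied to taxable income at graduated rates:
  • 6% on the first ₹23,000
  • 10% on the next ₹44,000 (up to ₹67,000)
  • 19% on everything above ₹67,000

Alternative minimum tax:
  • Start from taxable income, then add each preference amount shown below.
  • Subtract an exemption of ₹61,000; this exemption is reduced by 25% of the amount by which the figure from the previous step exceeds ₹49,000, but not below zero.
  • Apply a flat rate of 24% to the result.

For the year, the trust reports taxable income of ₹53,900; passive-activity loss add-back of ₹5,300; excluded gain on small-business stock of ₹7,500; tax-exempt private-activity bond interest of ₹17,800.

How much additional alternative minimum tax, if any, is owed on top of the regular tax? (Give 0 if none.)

Regular tax:
  ₹23,000 × 6% = ₹1,380
  ₹30,900 × 10% = ₹3,090
  → ₹4,470

Alternative minimum tax:
  Adjusted income: ₹53,900 + ₹5,300 + ₹7,500 + ₹17,800 = ₹84,500
  Exemption: ₹61,000 − 25% × (₹84,500 − ₹49,000) = ₹61,000 − ₹8,875 = ₹52,125
  Base: ₹84,500 − ₹52,125 = ₹32,375
  ₹32,375 × 24% = ₹7,770

Excess of alternative minimum tax over regular tax: ₹7,770 − ₹4,470 = ₹3,300.

₹3,300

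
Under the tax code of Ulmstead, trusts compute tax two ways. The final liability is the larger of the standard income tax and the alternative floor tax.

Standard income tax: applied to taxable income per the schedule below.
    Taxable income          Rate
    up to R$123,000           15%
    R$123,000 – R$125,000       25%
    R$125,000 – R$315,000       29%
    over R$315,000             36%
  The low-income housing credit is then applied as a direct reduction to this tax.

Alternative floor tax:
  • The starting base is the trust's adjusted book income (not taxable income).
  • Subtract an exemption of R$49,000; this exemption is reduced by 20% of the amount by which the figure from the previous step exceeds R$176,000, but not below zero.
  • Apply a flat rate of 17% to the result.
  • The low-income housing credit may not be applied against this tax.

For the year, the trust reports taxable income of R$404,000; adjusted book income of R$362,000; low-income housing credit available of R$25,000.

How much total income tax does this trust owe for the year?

Standard income tax:
  R$123,000 × 15% = R$18,450
  R$2,000 × 25% = R$500
  R$190,000 × 29% = R$55,100
  R$89,000 × 36% = R$32,040
  → R$106,090
  Less low-income housing credit R$25,000 → R$81,090

Alternative floor tax:
  Base (adjusted book income): R$362,000
  Exemption: R$49,000 − 20% × (R$362,000 − R$176,000) = R$49,000 − R$37,200 = R$11,800
  Base: R$362,000 − R$11,800 = R$350,200
  R$350,200 × 17% = R$59,534

R$81,090 > R$59,534, so the standard income tax governs.

R$81,090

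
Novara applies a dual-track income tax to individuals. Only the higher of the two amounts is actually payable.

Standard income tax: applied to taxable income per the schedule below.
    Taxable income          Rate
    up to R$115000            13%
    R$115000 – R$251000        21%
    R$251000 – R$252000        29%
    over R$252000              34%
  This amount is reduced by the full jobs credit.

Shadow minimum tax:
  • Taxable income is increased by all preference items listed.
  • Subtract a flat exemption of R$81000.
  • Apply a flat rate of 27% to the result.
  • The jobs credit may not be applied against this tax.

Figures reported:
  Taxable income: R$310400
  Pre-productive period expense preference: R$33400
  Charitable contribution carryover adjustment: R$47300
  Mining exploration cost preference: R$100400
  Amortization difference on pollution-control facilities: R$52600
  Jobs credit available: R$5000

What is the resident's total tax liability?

R$125037

Shadow minimum tax:
  Adjusted income: R$310400 + R$33400 + R$47300 + R$100400 + R$52600 = R$544100
  Less exemption R$81000 → base R$463100
  R$463100 × 27% = R$125037

Standard income tax:
  R$115000 × 13% = R$14950
  R$136000 × 21% = R$28560
  R$1000 × 29% = R$290
  R$58400 × 34% = R$19856
  → R$63656
  Less jobs credit R$5000 → R$58656

R$125037 > R$58656, so the shadow minimum tax is the binding amount.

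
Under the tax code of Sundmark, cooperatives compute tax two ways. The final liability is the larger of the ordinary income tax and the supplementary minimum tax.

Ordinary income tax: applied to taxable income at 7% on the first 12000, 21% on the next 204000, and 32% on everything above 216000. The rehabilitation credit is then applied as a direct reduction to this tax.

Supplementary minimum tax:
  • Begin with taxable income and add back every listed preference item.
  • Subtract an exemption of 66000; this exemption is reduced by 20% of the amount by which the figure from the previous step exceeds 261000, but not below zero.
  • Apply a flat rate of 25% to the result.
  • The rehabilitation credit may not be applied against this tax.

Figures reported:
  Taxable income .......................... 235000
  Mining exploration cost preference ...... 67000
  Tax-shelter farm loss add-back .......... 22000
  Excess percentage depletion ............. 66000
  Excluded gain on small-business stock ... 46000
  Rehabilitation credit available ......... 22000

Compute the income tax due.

101250

Ordinary income tax:
  12000 × 7% = 840
  204000 × 21% = 42840
  19000 × 32% = 6080
  → 49760
  Less rehabilitation credit 22000 → 27760

Supplementary minimum tax:
  Adjusted income: 235000 + 67000 + 22000 + 66000 + 46000 = 436000
  Exemption: 66000 − 20% × (436000 − 261000) = 66000 − 35000 = 31000
  Base: 436000 − 31000 = 405000
  405000 × 25% = 101250

101250 > 27760, so the supplementary minimum tax is the binding amount.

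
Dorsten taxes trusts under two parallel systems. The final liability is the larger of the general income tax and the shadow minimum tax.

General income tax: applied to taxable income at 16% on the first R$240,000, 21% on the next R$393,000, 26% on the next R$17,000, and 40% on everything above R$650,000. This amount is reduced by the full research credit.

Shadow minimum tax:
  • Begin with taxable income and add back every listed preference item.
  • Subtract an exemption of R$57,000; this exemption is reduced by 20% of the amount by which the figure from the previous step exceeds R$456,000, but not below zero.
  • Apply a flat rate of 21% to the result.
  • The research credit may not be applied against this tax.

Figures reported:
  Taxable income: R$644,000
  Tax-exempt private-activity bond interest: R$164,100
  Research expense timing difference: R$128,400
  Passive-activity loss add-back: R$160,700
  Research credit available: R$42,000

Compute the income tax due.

R$230,412

Shadow minimum tax:
  Adjusted income: R$644,000 + R$164,100 + R$128,400 + R$160,700 = R$1,097,200
  Exemption: 20% × (R$1,097,200 − R$456,000) = R$128,240 ≥ R$57,000, so the exemption is fully phased out
  Base: R$1,097,200 − R$0 = R$1,097,200
  R$1,097,200 × 21% = R$230,412

General income tax:
  R$240,000 × 16% = R$38,400
  R$393,000 × 21% = R$82,530
  R$11,000 × 26% = R$2,860
  → R$123,790
  Less research credit R$42,000 → R$81,790

R$230,412 > R$81,790, so the shadow minimum tax is the binding amount.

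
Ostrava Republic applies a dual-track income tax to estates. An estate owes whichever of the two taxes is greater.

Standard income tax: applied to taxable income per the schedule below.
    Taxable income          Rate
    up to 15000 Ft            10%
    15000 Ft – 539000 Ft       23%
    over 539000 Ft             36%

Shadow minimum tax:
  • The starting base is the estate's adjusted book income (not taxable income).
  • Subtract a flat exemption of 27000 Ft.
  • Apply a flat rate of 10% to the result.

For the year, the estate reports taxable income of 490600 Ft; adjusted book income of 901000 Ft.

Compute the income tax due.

110888 Ft

Standard income tax:
  15000 Ft × 10% = 1500 Ft
  475600 Ft × 23% = 109388 Ft
  → 110888 Ft

Shadow minimum tax:
  Base (adjusted book income): 901000 Ft
  Less exemption 27000 Ft → base 874000 Ft
  874000 Ft × 10% = 87400 Ft

110888 Ft > 87400 Ft, so the standard income tax governs.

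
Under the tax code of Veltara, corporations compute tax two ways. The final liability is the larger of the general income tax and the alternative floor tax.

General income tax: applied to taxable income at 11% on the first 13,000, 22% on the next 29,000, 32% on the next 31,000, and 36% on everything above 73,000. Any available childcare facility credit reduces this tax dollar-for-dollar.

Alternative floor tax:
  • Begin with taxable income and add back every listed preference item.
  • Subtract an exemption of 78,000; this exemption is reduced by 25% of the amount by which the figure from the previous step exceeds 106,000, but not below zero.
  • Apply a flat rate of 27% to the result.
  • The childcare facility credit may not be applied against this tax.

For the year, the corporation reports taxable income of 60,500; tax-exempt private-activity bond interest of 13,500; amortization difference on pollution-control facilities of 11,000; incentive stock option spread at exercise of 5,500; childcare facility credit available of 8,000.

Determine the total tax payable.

General income tax:
  13,000 × 11% = 1,430
  29,000 × 22% = 6,380
  18,500 × 32% = 5,920
  → 13,730
  Less childcare facility credit 8,000 → 5,730

Alternative floor tax:
  Adjusted income: 60,500 + 13,500 + 11,000 + 5,500 = 90,500
  Exemption: 90,500 ≤ 106,000, so full 78,000 applies
  Base: 90,500 − 78,000 = 12,500
  12,500 × 27% = 3,375

5,730 > 3,375, so the general income tax governs.

5,730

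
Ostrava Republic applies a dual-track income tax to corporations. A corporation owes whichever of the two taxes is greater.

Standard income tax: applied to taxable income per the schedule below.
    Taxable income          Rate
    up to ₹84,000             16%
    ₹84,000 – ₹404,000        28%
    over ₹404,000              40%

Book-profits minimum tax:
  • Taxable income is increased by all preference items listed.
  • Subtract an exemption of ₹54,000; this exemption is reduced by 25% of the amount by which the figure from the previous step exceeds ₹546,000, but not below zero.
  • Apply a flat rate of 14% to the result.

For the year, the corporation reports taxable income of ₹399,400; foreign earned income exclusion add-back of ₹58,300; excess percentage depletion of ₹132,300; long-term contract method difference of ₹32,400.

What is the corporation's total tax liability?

Book-profits minimum tax:
  Adjusted income: ₹399,400 + ₹58,300 + ₹132,300 + ₹32,400 = ₹622,400
  Exemption: ₹54,000 − 25% × (₹622,400 − ₹546,000) = ₹54,000 − ₹19,100 = ₹34,900
  Base: ₹622,400 − ₹34,900 = ₹587,500
  ₹587,500 × 14% = ₹82,250

Standard income tax:
  ₹84,000 × 16% = ₹13,440
  ₹315,400 × 28% = ₹88,312
  → ₹101,752

₹101,752 > ₹82,250, so the standard income tax governs.

₹101,752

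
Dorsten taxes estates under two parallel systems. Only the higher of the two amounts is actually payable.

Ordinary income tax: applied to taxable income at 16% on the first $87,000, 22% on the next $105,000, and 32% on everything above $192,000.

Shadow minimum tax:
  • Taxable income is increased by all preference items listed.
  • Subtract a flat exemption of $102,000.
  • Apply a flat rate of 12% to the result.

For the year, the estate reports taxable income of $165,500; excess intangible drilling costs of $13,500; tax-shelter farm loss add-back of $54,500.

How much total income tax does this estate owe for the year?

Ordinary income tax:
  $87,000 × 16% = $13,920
  $78,500 × 22% = $17,270
  → $31,190

Shadow minimum tax:
  Adjusted income: $165,500 + $13,500 + $54,500 = $233,500
  Less exemption $102,000 → base $131,500
  $131,500 × 12% = $15,780

$31,190 > $15,780, so the ordinary income tax governs.

$31,190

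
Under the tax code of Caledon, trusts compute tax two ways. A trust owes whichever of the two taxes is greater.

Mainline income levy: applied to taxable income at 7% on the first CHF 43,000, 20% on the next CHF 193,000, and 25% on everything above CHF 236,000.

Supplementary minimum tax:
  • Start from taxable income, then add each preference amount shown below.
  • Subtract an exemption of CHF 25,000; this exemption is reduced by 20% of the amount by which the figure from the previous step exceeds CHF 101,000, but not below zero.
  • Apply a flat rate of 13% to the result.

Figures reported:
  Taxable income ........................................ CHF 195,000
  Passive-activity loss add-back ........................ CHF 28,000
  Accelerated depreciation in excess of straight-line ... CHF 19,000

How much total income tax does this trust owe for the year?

Mainline income levy:
  CHF 43,000 × 7% = CHF 3,010
  CHF 152,000 × 20% = CHF 30,400
  → CHF 33,410

Supplementary minimum tax:
  Adjusted income: CHF 195,000 + CHF 28,000 + CHF 19,000 = CHF 242,000
  Exemption: 20% × (CHF 242,000 − CHF 101,000) = CHF 28,200 ≥ CHF 25,000, so the exemption is fully phased out
  Base: CHF 242,000 − CHF 0 = CHF 242,000
  CHF 242,000 × 13% = CHF 31,460

CHF 33,410 > CHF 31,460, so the mainline income levy governs.

CHF 33,410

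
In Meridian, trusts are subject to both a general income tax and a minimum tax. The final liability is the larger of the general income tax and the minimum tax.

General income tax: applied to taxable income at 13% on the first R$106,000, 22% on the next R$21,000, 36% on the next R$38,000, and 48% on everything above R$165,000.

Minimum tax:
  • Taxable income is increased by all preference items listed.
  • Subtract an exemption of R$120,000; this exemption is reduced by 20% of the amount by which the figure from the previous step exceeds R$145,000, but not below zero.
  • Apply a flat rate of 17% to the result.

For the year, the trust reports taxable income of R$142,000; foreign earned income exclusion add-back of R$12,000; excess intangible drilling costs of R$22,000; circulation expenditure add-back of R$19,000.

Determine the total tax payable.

R$23,800

Minimum tax:
  Adjusted income: R$142,000 + R$12,000 + R$22,000 + R$19,000 = R$195,000
  Exemption: R$120,000 − 20% × (R$195,000 − R$145,000) = R$120,000 − R$10,000 = R$110,000
  Base: R$195,000 − R$110,000 = R$85,000
  R$85,000 × 17% = R$14,450

General income tax:
  R$106,000 × 13% = R$13,780
  R$21,000 × 22% = R$4,620
  R$15,000 × 36% = R$5,400
  → R$23,800

R$23,800 > R$14,450, so the general income tax governs.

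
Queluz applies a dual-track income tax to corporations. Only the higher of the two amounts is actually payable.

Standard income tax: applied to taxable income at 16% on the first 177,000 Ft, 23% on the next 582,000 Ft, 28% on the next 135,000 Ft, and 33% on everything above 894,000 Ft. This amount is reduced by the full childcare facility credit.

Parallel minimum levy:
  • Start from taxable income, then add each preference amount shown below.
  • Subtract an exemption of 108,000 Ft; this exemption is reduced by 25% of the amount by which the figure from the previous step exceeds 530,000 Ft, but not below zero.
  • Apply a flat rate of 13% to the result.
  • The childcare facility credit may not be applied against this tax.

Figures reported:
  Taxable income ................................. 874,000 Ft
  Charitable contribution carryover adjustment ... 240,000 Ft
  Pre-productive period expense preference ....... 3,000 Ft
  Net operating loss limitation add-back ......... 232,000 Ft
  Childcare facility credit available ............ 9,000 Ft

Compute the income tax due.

Standard income tax:
  177,000 Ft × 16% = 28,320 Ft
  582,000 Ft × 23% = 133,860 Ft
  115,000 Ft × 28% = 32,200 Ft
  → 194,380 Ft
  Less childcare facility credit 9,000 Ft → 185,380 Ft

Parallel minimum levy:
  Adjusted income: 874,000 Ft + 240,000 Ft + 3,000 Ft + 232,000 Ft = 1,349,000 Ft
  Exemption: 25% × (1,349,000 Ft − 530,000 Ft) = 204,750 Ft ≥ 108,000 Ft, so the exemption is fully phased out
  Base: 1,349,000 Ft − 0 Ft = 1,349,000 Ft
  1,349,000 Ft × 13% = 175,370 Ft

185,380 Ft > 175,370 Ft, so the standard income tax governs.

185,380 Ft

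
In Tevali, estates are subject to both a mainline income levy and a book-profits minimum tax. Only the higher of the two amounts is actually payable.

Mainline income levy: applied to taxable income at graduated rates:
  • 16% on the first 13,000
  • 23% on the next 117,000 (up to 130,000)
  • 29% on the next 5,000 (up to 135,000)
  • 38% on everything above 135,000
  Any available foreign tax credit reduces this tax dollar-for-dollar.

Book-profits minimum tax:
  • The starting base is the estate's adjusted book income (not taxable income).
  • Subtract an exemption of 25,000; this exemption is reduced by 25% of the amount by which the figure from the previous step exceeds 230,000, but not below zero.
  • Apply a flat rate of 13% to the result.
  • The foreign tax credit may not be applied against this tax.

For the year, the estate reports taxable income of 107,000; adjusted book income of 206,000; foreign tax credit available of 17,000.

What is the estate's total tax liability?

23,530

Mainline income levy:
  13,000 × 16% = 2,080
  94,000 × 23% = 21,620
  → 23,700
  Less foreign tax credit 17,000 → 6,700

Book-profits minimum tax:
  Base (adjusted book income): 206,000
  Exemption: 206,000 ≤ 230,000, so full 25,000 applies
  Base: 206,000 − 25,000 = 181,000
  181,000 × 13% = 23,530

23,530 > 6,700, so the book-profits minimum tax is the binding amount.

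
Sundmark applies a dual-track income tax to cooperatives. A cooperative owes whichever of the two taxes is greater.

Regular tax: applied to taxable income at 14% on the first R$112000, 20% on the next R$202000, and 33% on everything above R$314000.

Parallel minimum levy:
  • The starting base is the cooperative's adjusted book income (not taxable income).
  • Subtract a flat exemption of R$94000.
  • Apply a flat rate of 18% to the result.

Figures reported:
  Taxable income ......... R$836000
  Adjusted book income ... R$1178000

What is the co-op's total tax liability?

R$228340

Parallel minimum levy:
  Base (adjusted book income): R$1178000
  Less exemption R$94000 → base R$1084000
  R$1084000 × 18% = R$195120

Regular tax:
  R$112000 × 14% = R$15680
  R$202000 × 20% = R$40400
  R$522000 × 33% = R$172260
  → R$228340

R$228340 > R$195120, so the regular tax governs.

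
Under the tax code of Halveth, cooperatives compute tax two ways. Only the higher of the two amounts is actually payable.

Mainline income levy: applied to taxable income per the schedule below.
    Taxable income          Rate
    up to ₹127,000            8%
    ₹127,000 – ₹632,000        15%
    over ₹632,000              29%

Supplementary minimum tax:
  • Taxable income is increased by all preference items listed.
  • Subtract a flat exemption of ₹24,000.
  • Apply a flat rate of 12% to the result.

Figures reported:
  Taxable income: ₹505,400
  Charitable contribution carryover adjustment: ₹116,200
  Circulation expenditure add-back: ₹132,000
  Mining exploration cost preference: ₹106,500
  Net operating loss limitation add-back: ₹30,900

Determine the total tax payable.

₹104,040

Supplementary minimum tax:
  Adjusted income: ₹505,400 + ₹116,200 + ₹132,000 + ₹106,500 + ₹30,900 = ₹891,000
  Less exemption ₹24,000 → base ₹867,000
  ₹867,000 × 12% = ₹104,040

Mainline income levy:
  ₹127,000 × 8% = ₹10,160
  ₹378,400 × 15% = ₹56,760
  → ₹66,920

₹104,040 > ₹66,920, so the supplementary minimum tax is the binding amount.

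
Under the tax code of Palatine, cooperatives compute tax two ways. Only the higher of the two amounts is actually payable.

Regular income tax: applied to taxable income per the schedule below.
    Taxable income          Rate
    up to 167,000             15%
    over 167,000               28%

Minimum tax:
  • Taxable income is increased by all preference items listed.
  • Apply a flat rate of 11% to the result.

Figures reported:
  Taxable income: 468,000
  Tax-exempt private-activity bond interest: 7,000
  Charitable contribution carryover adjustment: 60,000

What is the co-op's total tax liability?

109,330

Regular income tax:
  167,000 × 15% = 25,050
  301,000 × 28% = 84,280
  → 109,330

Minimum tax:
  Adjusted income: 468,000 + 7,000 + 60,000 = 535,000
  535,000 × 11% = 58,850

109,330 > 58,850, so the regular income tax governs.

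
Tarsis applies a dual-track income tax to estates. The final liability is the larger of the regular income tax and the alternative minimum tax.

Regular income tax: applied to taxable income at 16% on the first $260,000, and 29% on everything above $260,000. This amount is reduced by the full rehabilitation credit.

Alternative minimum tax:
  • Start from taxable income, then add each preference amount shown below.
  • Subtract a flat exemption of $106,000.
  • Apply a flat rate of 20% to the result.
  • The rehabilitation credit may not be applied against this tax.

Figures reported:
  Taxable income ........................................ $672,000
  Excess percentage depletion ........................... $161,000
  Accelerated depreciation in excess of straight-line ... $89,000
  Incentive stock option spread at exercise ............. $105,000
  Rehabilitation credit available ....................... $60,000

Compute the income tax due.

$184,200

Regular income tax:
  $260,000 × 16% = $41,600
  $412,000 × 29% = $119,480
  → $161,080
  Less rehabilitation credit $60,000 → $101,080

Alternative minimum tax:
  Adjusted income: $672,000 + $161,000 + $89,000 + $105,000 = $1,027,000
  Less exemption $106,000 → base $921,000
  $921,000 × 20% = $184,200

$184,200 > $101,080, so the alternative minimum tax is the binding amount.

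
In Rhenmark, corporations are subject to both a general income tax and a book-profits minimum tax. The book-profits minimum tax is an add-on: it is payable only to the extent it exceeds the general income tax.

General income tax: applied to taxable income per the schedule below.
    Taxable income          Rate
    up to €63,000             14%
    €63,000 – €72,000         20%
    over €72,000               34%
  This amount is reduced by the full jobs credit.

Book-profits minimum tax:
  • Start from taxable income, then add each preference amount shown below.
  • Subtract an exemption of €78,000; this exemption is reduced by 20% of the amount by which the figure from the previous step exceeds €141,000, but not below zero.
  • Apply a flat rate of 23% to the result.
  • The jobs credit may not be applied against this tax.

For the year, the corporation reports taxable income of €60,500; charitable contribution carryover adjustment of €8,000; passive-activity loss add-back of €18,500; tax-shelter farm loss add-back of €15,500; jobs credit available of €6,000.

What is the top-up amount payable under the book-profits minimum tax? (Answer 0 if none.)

General income tax:
  €60,500 × 14% = €8,470
  Less jobs credit €6,000 → €2,470

Book-profits minimum tax:
  Adjusted income: €60,500 + €8,000 + €18,500 + €15,500 = €102,500
  Exemption: €102,500 ≤ €141,000, so full €78,000 applies
  Base: €102,500 − €78,000 = €24,500
  €24,500 × 23% = €5,635

Excess of book-profits minimum tax over general income tax: €5,635 − €2,470 = €3,165.

€3,165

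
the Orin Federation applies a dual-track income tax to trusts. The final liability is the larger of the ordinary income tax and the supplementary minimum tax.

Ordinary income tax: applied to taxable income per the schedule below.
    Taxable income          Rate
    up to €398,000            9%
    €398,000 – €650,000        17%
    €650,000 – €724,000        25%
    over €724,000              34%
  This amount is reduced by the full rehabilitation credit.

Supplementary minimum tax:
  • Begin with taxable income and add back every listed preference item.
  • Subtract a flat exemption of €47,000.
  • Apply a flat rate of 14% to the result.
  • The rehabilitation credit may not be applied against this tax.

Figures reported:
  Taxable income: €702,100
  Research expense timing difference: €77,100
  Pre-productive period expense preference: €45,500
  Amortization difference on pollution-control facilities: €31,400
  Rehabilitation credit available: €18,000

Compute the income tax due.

Ordinary income tax:
  €398,000 × 9% = €35,820
  €252,000 × 17% = €42,840
  €52,100 × 25% = €13,025
  → €91,685
  Less rehabilitation credit €18,000 → €73,685

Supplementary minimum tax:
  Adjusted income: €702,100 + €77,100 + €45,500 + €31,400 = €856,100
  Less exemption €47,000 → base €809,100
  €809,100 × 14% = €113,274

€113,274 > €73,685, so the supplementary minimum tax is the binding amount.

€113,274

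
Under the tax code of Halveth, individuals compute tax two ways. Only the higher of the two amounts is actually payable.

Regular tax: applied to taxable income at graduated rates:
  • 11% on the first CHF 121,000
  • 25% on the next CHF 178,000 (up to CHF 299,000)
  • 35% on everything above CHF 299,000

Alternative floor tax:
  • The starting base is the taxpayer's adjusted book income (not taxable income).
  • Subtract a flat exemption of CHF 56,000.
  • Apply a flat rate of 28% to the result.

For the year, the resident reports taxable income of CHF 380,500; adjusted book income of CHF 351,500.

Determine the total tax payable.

Regular tax:
  CHF 121,000 × 11% = CHF 13,310
  CHF 178,000 × 25% = CHF 44,500
  CHF 81,500 × 35% = CHF 28,525
  → CHF 86,335

Alternative floor tax:
  Base (adjusted book income): CHF 351,500
  Less exemption CHF 56,000 → base CHF 295,500
  CHF 295,500 × 28% = CHF 82,740

CHF 86,335 > CHF 82,740, so the regular tax governs.

CHF 86,335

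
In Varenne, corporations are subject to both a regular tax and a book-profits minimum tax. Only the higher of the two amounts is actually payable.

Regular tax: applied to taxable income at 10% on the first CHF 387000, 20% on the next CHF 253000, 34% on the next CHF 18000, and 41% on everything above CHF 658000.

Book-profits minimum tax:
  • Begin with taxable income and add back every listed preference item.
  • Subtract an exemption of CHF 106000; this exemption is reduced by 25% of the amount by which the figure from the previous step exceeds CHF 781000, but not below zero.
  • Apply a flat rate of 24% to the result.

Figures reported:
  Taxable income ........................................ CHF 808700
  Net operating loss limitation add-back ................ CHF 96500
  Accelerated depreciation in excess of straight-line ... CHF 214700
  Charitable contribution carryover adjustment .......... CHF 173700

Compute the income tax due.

CHF 310464

Book-profits minimum tax:
  Adjusted income: CHF 808700 + CHF 96500 + CHF 214700 + CHF 173700 = CHF 1293600
  Exemption: 25% × (CHF 1293600 − CHF 781000) = CHF 128150 ≥ CHF 106000, so the exemption is fully phased out
  Base: CHF 1293600 − CHF 0 = CHF 1293600
  CHF 1293600 × 24% = CHF 310464

Regular tax:
  CHF 387000 × 10% = CHF 38700
  CHF 253000 × 20% = CHF 50600
  CHF 18000 × 34% = CHF 6120
  CHF 150700 × 41% = CHF 61787
  → CHF 157207

CHF 310464 > CHF 157207, so the book-profits minimum tax is the binding amount.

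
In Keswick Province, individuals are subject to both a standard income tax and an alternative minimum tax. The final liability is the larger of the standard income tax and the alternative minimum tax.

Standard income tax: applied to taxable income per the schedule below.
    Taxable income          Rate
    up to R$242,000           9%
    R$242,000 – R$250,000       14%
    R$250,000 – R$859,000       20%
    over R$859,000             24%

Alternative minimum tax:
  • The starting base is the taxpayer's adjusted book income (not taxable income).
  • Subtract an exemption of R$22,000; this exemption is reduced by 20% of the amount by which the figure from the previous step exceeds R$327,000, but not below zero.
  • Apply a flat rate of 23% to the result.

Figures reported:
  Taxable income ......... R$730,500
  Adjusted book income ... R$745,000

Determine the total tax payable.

Alternative minimum tax:
  Base (adjusted book income): R$745,000
  Exemption: 20% × (R$745,000 − R$327,000) = R$83,600 ≥ R$22,000, so the exemption is fully phased out
  Base: R$745,000 − R$0 = R$745,000
  R$745,000 × 23% = R$171,350

Standard income tax:
  R$242,000 × 9% = R$21,780
  R$8,000 × 14% = R$1,120
  R$480,500 × 20% = R$96,100
  → R$119,000

R$171,350 > R$119,000, so the alternative minimum tax is the binding amount.

R$171,350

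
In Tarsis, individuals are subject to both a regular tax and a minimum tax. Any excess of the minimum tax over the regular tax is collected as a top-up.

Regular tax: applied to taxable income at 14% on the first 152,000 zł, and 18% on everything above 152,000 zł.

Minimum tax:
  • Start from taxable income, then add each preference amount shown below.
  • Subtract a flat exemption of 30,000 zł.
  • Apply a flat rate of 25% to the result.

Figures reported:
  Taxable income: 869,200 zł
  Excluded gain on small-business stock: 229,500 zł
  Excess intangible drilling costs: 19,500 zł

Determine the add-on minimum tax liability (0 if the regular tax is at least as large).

121,674 zł

Minimum tax:
  Adjusted income: 869,200 zł + 229,500 zł + 19,500 zł = 1,118,200 zł
  Less exemption 30,000 zł → base 1,088,200 zł
  1,088,200 zł × 25% = 272,050 zł

Regular tax:
  152,000 zł × 14% = 21,280 zł
  717,200 zł × 18% = 129,096 zł
  → 150,376 zł

Excess of minimum tax over regular tax: 272,050 zł − 150,376 zł = 121,674 zł.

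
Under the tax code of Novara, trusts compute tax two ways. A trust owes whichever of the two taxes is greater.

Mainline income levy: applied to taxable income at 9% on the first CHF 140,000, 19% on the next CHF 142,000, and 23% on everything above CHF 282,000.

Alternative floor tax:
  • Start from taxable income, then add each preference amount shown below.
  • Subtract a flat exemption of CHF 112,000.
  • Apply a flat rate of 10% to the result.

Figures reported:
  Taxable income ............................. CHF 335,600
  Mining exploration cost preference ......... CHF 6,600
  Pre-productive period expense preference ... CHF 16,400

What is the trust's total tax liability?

CHF 51,908

Mainline income levy:
  CHF 140,000 × 9% = CHF 12,600
  CHF 142,000 × 19% = CHF 26,980
  CHF 53,600 × 23% = CHF 12,328
  → CHF 51,908

Alternative floor tax:
  Adjusted income: CHF 335,600 + CHF 6,600 + CHF 16,400 = CHF 358,600
  Less exemption CHF 112,000 → base CHF 246,600
  CHF 246,600 × 10% = CHF 24,660

CHF 51,908 > CHF 24,660, so the mainline income levy governs.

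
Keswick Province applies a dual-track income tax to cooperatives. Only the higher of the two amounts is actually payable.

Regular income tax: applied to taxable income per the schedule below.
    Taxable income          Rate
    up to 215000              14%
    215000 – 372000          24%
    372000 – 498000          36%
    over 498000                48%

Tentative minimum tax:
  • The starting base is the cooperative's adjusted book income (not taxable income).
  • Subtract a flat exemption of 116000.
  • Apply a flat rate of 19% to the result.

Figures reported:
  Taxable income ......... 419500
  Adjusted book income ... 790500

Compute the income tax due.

128155

Regular income tax:
  215000 × 14% = 30100
  157000 × 24% = 37680
  47500 × 36% = 17100
  → 84880

Tentative minimum tax:
  Base (adjusted book income): 790500
  Less exemption 116000 → base 674500
  674500 × 19% = 128155

128155 > 84880, so the tentative minimum tax is the binding amount.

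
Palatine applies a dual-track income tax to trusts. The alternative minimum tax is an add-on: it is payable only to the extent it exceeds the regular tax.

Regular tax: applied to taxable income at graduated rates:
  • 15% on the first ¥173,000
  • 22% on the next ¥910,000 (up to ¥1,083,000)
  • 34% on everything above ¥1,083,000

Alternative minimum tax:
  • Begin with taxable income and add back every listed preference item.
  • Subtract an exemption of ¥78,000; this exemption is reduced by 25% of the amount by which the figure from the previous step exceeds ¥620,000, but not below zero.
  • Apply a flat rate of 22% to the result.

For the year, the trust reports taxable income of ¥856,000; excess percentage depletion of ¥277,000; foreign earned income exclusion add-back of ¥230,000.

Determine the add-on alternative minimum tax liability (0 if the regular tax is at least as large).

Regular tax:
  ¥173,000 × 15% = ¥25,950
  ¥683,000 × 22% = ¥150,260
  → ¥176,210

Alternative minimum tax:
  Adjusted income: ¥856,000 + ¥277,000 + ¥230,000 = ¥1,363,000
  Exemption: 25% × (¥1,363,000 − ¥620,000) = ¥185,750 ≥ ¥78,000, so the exemption is fully phased out
  Base: ¥1,363,000 − ¥0 = ¥1,363,000
  ¥1,363,000 × 22% = ¥299,860

Excess of alternative minimum tax over regular tax: ¥299,860 − ¥176,210 = ¥123,650.

¥123,650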